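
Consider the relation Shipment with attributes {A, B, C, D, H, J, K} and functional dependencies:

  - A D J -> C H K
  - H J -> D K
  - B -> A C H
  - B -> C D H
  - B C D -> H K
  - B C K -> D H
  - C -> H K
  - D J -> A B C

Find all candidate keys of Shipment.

{B, J}; {C, J}; {D, J}; {H, J}

{B, J}⁺: B→ACH adds A, C, H; B→CDH adds D; BCD→HK adds K → {A, B, C, D, H, J, K}. Minimal: {J}⁺ = {J}; {B}⁺ = {A, B, C, D, H, K} — none reach the full schema.
{C, J}⁺: C→HK adds H, K; HJ→DK adds D; DJ→ABC adds A, B → {A, B, C, D, H, J, K}. Minimal: {J}⁺ = {J}; {C}⁺ = {C, H, K} — none reach the full schema.
{D, J}⁺: DJ→ABC adds A, B, C; ADJ→CHK adds H, K → {A, B, C, D, H, J, K}. Minimal: {J}⁺ = {J}; {D}⁺ = {D} — none reach the full schema.
{H, J}⁺: HJ→DK adds D, K; DJ→ABC adds A, B, C → {A, B, C, D, H, J, K}. Minimal: {J}⁺ = {J}; {H}⁺ = {H} — none reach the full schema.
Any other superkey contains one of these as a subset, so there are no further candidate keys.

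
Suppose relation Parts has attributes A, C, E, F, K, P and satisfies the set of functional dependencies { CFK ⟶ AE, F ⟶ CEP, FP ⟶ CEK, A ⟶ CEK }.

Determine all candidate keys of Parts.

{F}

{F}⁺: F→CEP adds C, E, P; FP→CEK adds K; CFK→AE adds A → {A, C, E, F, K, P}.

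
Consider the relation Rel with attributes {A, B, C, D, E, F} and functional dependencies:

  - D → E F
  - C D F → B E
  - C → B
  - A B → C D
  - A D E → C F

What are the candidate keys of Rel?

{A, B}, {A, C}, {A, D}

{A, B}⁺: AB→CD adds C, D; D→EF adds E, F → {A, B, C, D, E, F}. Minimal: {B}⁺ = {B}; {A}⁺ = {A} — none reach the full schema.
{A, C}⁺: C→B adds B; AB→CD adds D; D→EF adds E, F → {A, B, C, D, E, F}. Minimal: {C}⁺ = {B, C}; {A}⁺ = {A} — none reach the full schema.
{A, D}⁺: D→EF adds E, F; ADE→CF adds C; CDF→BE adds B → {A, B, C, D, E, F}. Minimal: {D}⁺ = {D, E, F}; {A}⁺ = {A} — none reach the full schema.
Any other superkey contains one of these as a subset, so there are no further candidate keys.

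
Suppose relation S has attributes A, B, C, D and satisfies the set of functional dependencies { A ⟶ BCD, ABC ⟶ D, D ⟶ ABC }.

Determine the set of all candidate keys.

{A}⁺: A→BCD adds B, C, D → {A, B, C, D}.
{D}⁺: D→ABC adds A, B, C → {A, B, C, D}.

(A), (D)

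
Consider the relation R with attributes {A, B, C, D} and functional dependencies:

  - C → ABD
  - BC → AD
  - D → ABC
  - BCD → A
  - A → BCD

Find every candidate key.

{A}, {C}, {D}

{A}⁺: A→BCD adds B, C, D → {A, B, C, D}.
{C}⁺: C→ABD adds A, B, D → {A, B, C, D}.
{D}⁺: D→ABC adds A, B, C → {A, B, C, D}.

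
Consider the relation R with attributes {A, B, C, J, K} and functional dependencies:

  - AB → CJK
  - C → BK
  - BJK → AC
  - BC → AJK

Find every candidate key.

{C}⁺: C→BK adds B, K; BC→AJK adds A, J → {A, B, C, J, K}.
{A, B}⁺: AB→CJK adds C, J, K → {A, B, C, J, K}. Minimal: {B}⁺ = {B}; {A}⁺ = {A} — none reach the full schema.
{B, J, K}⁺: BJK→AC adds A, C → {A, B, C, J, K}. Minimal: {J, K}⁺ = {J, K}; {B, K}⁺ = {B, K}; {B, J}⁺ = {B, J} — none reach the full schema.

(C), (A, B), (B, J, K)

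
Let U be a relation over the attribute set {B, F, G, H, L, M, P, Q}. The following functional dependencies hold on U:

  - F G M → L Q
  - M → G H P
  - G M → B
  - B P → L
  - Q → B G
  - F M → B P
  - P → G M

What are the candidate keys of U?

Attribute F never appears on the right-hand side of any dependency, so F must belong to every candidate key.
{F}⁺ = {F}, which is not all of the schema, so we must add further attributes.
{F, M}⁺: M→GHP adds G, H, P; GM→B adds B; BP→L adds L; FGM→LQ adds Q → {B, F, G, H, L, M, P, Q}. Minimal: {M}⁺ = {B, G, H, L, M, P}; {F}⁺ = {F} — none reach the full schema.
{F, P}⁺: P→GM adds G, M; FGM→LQ adds L, Q; M→GHP adds H; GM→B adds B → {B, F, G, H, L, M, P, Q}. Minimal: {P}⁺ = {B, G, H, L, M, P}; {F}⁺ = {F} — none reach the full schema.
Any other superkey contains one of these as a subset, so there are no further candidate keys.

(F, M), (F, P)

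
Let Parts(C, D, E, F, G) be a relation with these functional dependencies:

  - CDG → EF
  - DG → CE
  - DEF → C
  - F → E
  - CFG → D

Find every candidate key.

{D, G}, {C, F, G}

Attribute G never appears on the right-hand side of any dependency, so G must belong to every candidate key.
{G}⁺ = {G}, which is not all of the schema, so we must add further attributes.
{D, G}⁺: DG→CE adds C, E; CDG→EF adds F → {C, D, E, F, G}. Minimal: {G}⁺ = {G}; {D}⁺ = {D} — none reach the full schema.
{C, F, G}⁺: F→E adds E; CFG→D adds D → {C, D, E, F, G}. Minimal: {F, G}⁺ = {E, F, G}; {C, G}⁺ = {C, G}; {C, F}⁺ = {C, E, F} — none reach the full schema.
Any other superkey contains one of these as a subset, so there are no further candidate keys.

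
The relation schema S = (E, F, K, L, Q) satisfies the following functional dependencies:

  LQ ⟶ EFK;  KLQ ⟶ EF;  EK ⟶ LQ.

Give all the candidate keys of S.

{E, K}⁺: EK→LQ adds L, Q; LQ→EFK adds F → {E, F, K, L, Q}. Minimal: {K}⁺ = {K}; {E}⁺ = {E} — none reach the full schema.
{L, Q}⁺: LQ→EFK adds E, F, K → {E, F, K, L, Q}. Minimal: {Q}⁺ = {Q}; {L}⁺ = {L} — none reach the full schema.
Any other superkey contains one of these as a subset, so there are no further candidate keys.

{E, K}, {L, Q}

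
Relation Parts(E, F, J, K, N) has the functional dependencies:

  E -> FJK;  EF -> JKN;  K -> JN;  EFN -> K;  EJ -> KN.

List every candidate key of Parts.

{E}⁺: E→FJK adds F, J, K; EF→JKN adds N → {E, F, J, K, N}.
No other minimal superkey exists.

{E}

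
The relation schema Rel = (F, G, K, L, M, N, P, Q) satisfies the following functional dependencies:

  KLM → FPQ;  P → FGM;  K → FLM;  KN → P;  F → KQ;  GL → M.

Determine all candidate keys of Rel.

FN, KN, NP

Attribute N never appears on the right-hand side of any dependency, so N must belong to every candidate key.
{N}⁺ = {N}, which is not all of the schema, so we must add further attributes.
{F, N}⁺: F→KQ adds K, Q; K→FLM adds L, M; KN→P adds P; P→FGM adds G → {F, G, K, L, M, N, P, Q}. Minimal: {N}⁺ = {N}; {F}⁺ = {F, G, K, L, M, P, Q} — none reach the full schema.
{K, N}⁺: K→FLM adds F, L, M; KN→P adds P; F→KQ adds Q; P→FGM adds G → {F, G, K, L, M, N, P, Q}. Minimal: {N}⁺ = {N}; {K}⁺ = {F, G, K, L, M, P, Q} — none reach the full schema.
{N, P}⁺: P→FGM adds F, G, M; F→KQ adds K, Q; K→FLM adds L → {F, G, K, L, M, N, P, Q}. Minimal: {P}⁺ = {F, G, K, L, M, P, Q}; {N}⁺ = {N} — none reach the full schema.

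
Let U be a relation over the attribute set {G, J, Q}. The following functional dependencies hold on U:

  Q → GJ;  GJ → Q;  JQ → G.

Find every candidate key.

{Q}⁺: Q→GJ adds G, J → {G, J, Q}.
{G, J}⁺: GJ→Q adds Q → {G, J, Q}. Minimal: {J}⁺ = {J}; {G}⁺ = {G} — none reach the full schema.

{Q}, {G, J}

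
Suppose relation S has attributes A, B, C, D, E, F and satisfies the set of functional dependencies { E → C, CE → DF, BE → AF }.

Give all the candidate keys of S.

Attributes B, E never appear on any right-hand side, so every candidate key must contain {B, E}.
{B, E}⁺ = {A, B, C, D, E, F}, which is all of the schema, so {B, E} is the only candidate key.

(B, E)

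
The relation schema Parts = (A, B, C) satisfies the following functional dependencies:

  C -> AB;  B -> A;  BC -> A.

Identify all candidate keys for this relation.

C

Attribute C never appears on the right-hand side of any dependency, so C must belong to every candidate key.
{C}⁺ = {A, B, C}, which is all of the schema, so {C} is the only candidate key.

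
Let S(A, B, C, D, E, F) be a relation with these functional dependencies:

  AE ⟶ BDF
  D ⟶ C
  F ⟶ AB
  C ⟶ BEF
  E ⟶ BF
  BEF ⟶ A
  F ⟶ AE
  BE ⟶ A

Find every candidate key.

{C}⁺: C→BEF adds B, E, F; BEF→A adds A; AE→BDF adds D → {A, B, C, D, E, F}.
{D}⁺: D→C adds C; C→BEF adds B, E, F; BEF→A adds A → {A, B, C, D, E, F}.
{E}⁺: E→BF adds B, F; BEF→A adds A; AE→BDF adds D; D→C adds C → {A, B, C, D, E, F}.
{F}⁺: F→AB adds A, B; F→AE adds E; AE→BDF adds D; D→C adds C → {A, B, C, D, E, F}.
Any other superkey contains one of these as a subset, so there are no further candidate keys.

{C}, {D}, {E}, {F}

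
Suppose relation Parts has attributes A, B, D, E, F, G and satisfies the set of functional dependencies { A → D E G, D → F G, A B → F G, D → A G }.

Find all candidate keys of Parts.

AB; BD

{A, B}⁺: A→DEG adds D, E, G; D→FG adds F → {A, B, D, E, F, G}. Minimal: {B}⁺ = {B}; {A}⁺ = {A, D, E, F, G} — none reach the full schema.
{B, D}⁺: D→FG adds F, G; D→AG adds A; A→DEG adds E → {A, B, D, E, F, G}. Minimal: {D}⁺ = {A, D, E, F, G}; {B}⁺ = {B} — none reach the full schema.
Any other superkey contains one of these as a subset, so there are no further candidate keys.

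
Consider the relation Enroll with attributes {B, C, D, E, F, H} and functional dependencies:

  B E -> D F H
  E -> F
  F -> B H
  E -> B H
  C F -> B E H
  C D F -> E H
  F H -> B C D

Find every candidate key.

(E), (F)

{E}⁺: E→F adds F; F→BH adds B, H; FH→BCD adds C, D → {B, C, D, E, F, H}.
{F}⁺: F→BH adds B, H; FH→BCD adds C, D; CF→BEH adds E → {B, C, D, E, F, H}.
Any other superkey contains one of these as a subset, so there are no further candidate keys.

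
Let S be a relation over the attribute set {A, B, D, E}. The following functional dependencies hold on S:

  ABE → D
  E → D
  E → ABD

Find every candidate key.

{E}

Attribute E never appears on the right-hand side of any dependency, so E must belong to every candidate key.
{E}⁺ = {A, B, D, E}, which is all of the schema, so {E} is the only candidate key.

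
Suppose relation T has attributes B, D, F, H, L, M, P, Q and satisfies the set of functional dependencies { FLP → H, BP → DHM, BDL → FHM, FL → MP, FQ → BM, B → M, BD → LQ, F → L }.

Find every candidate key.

{B, D}⁺: B→M adds M; BD→LQ adds L, Q; BDL→FHM adds F, H; FL→MP adds P → {B, D, F, H, L, M, P, Q}.
{B, F}⁺: B→M adds M; F→L adds L; FL→MP adds P; FLP→H adds H; BP→DHM adds D; BD→LQ adds Q → {B, D, F, H, L, M, P, Q}.
{B, P}⁺: BP→DHM adds D, H, M; BD→LQ adds L, Q; BDL→FHM adds F → {B, D, F, H, L, M, P, Q}.
{F, Q}⁺: FQ→BM adds B, M; F→L adds L; FL→MP adds P; FLP→H adds H; BP→DHM adds D → {B, D, F, H, L, M, P, Q}.
Any other superkey contains one of these as a subset, so there are no further candidate keys.

{B, D}, {B, F}, {B, P}, {F, Q}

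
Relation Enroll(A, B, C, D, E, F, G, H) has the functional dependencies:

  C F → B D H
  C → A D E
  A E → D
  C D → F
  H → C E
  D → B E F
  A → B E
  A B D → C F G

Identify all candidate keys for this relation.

{A}, {C}, {H}

{A}⁺: A→BE adds B, E; AE→D adds D; D→BEF adds F; ABD→CFG adds C, G; CF→BDH adds H → {A, B, C, D, E, F, G, H}.
{C}⁺: C→ADE adds A, D, E; CD→F adds F; D→BEF adds B; ABD→CFG adds G; CF→BDH adds H → {A, B, C, D, E, F, G, H}.
{H}⁺: H→CE adds C, E; C→ADE adds A, D; CD→F adds F; D→BEF adds B; ABD→CFG adds G → {A, B, C, D, E, F, G, H}.
Any other superkey contains one of these as a subset, so there are no further candidate keys.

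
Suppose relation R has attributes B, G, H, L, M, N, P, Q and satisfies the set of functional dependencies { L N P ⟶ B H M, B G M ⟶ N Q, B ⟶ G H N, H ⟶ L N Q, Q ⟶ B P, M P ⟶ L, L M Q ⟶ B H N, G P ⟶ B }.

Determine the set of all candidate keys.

{B}⁺: B→GHN adds G, H, N; H→LNQ adds L, Q; Q→BP adds P; LNP→BHM adds M → {B, G, H, L, M, N, P, Q}.
{H}⁺: H→LNQ adds L, N, Q; Q→BP adds B, P; LNP→BHM adds M; B→GHN adds G → {B, G, H, L, M, N, P, Q}.
{Q}⁺: Q→BP adds B, P; B→GHN adds G, H, N; H→LNQ adds L; LNP→BHM adds M → {B, G, H, L, M, N, P, Q}.
{G, P}⁺: GP→B adds B; B→GHN adds H, N; H→LNQ adds L, Q; LNP→BHM adds M → {B, G, H, L, M, N, P, Q}.
{L, N, P}⁺: LNP→BHM adds B, H, M; B→GHN adds G; H→LNQ adds Q → {B, G, H, L, M, N, P, Q}.
{M, N, P}⁺: MP→L adds L; LNP→BHM adds B, H; B→GHN adds G; H→LNQ adds Q → {B, G, H, L, M, N, P, Q}.
Any other superkey contains one of these as a subset, so there are no further candidate keys.

(B), (H), (Q), (G, P), (L, N, P), (M, N, P)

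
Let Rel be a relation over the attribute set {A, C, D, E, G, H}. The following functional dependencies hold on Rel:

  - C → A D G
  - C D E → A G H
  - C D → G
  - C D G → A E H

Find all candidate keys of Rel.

C

{C}⁺: C→ADG adds A, D, G; CDG→AEH adds E, H → {A, C, D, E, G, H}.
No other minimal superkey exists.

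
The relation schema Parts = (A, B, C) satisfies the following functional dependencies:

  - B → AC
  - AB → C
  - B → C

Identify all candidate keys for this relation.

{B}

Attribute B never appears on the right-hand side of any dependency, so B must belong to every candidate key.
{B}⁺ = {A, B, C}, which is all of the schema, so {B} is the only candidate key.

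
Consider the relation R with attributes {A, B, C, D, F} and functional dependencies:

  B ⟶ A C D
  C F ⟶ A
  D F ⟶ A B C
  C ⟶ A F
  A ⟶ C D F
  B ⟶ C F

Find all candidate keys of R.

{A}, {B}, {C}, {D, F}

{A}⁺: A→CDF adds C, D, F; DF→ABC adds B → {A, B, C, D, F}.
{B}⁺: B→ACD adds A, C, D; C→AF adds F → {A, B, C, D, F}.
{C}⁺: C→AF adds A, F; A→CDF adds D; DF→ABC adds B → {A, B, C, D, F}.
{D, F}⁺: DF→ABC adds A, B, C → {A, B, C, D, F}.
Any other superkey contains one of these as a subset, so there are no further candidate keys.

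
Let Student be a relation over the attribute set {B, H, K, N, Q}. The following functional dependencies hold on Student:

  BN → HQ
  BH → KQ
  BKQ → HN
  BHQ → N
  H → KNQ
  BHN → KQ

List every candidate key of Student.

{B, H}; {B, N}; {B, K, Q}

{B, H}⁺: BH→KQ adds K, Q; BKQ→HN adds N → {B, H, K, N, Q}. Minimal: {H}⁺ = {H, K, N, Q}; {B}⁺ = {B} — none reach the full schema.
{B, N}⁺: BN→HQ adds H, Q; BH→KQ adds K → {B, H, K, N, Q}. Minimal: {N}⁺ = {N}; {B}⁺ = {B} — none reach the full schema.
{B, K, Q}⁺: BKQ→HN adds H, N → {B, H, K, N, Q}. Minimal: {K, Q}⁺ = {K, Q}; {B, Q}⁺ = {B, Q}; {B, K}⁺ = {B, K} — none reach the full schema.
Any other superkey contains one of these as a subset, so there are no further candidate keys.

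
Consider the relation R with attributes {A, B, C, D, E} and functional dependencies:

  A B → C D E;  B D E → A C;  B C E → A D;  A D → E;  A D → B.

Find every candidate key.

{A, B}, {A, D}, {B, C, E}, {B, D, E}

{A, B}⁺: AB→CDE adds C, D, E → {A, B, C, D, E}. Minimal: {B}⁺ = {B}; {A}⁺ = {A} — none reach the full schema.
{A, D}⁺: AD→E adds E; AD→B adds B; AB→CDE adds C → {A, B, C, D, E}. Minimal: {D}⁺ = {D}; {A}⁺ = {A} — none reach the full schema.
{B, C, E}⁺: BCE→AD adds A, D → {A, B, C, D, E}. Minimal: {C, E}⁺ = {C, E}; {B, E}⁺ = {B, E}; {B, C}⁺ = {B, C} — none reach the full schema.
{B, D, E}⁺: BDE→AC adds A, C → {A, B, C, D, E}. Minimal: {D, E}⁺ = {D, E}; {B, E}⁺ = {B, E}; {B, D}⁺ = {B, D} — none reach the full schema.
Any other superkey contains one of these as a subset, so there are no further candidate keys.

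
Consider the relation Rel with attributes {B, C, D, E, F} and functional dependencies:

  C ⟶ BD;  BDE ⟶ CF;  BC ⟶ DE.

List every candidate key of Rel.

{C}⁺: C→BD adds B, D; BC→DE adds E; BDE→CF adds F → {B, C, D, E, F}.
{B, D, E}⁺: BDE→CF adds C, F → {B, C, D, E, F}.
Any other superkey contains one of these as a subset, so there are no further candidate keys.

(C); (B, D, E)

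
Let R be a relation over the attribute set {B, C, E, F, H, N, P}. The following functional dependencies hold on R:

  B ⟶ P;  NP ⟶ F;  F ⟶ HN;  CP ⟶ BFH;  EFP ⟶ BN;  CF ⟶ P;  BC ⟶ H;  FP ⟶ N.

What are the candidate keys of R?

{B, C, E}, {C, E, F}, {C, E, P}

Attributes C, E never appear on any right-hand side, so every candidate key must contain {C, E}.
{C, E}⁺ = {C, E}, which is not all of the schema, so we must add further attributes.
{B, C, E}⁺: B→P adds P; CP→BFH adds F, H; EFP→BN adds N → {B, C, E, F, H, N, P}.
{C, E, F}⁺: F→HN adds H, N; CF→P adds P; CP→BFH adds B → {B, C, E, F, H, N, P}.
{C, E, P}⁺: CP→BFH adds B, F, H; EFP→BN adds N → {B, C, E, F, H, N, P}.
Any other superkey contains one of these as a subset, so there are no further candidate keys.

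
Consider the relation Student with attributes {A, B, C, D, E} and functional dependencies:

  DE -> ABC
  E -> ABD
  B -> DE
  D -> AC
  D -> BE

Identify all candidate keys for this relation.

{B}, {D}, {E}

{B}⁺: B→DE adds D, E; D→AC adds A, C → {A, B, C, D, E}.
{D}⁺: D→AC adds A, C; D→BE adds B, E → {A, B, C, D, E}.
{E}⁺: E→ABD adds A, B, D; D→AC adds C → {A, B, C, D, E}.
Any other superkey contains one of these as a subset, so there are no further candidate keys.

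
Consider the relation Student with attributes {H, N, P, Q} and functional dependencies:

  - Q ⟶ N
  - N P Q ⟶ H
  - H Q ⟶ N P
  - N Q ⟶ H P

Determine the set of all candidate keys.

{Q}

Attribute Q never appears on the right-hand side of any dependency, so Q must belong to every candidate key.
{Q}⁺ = {H, N, P, Q}, which is all of the schema, so {Q} is the only candidate key.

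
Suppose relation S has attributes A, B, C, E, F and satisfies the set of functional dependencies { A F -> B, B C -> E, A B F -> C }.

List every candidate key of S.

(A, F)

{A, F}⁺: AF→B adds B; ABF→C adds C; BC→E adds E → {A, B, C, E, F}. Minimal: {F}⁺ = {F}; {A}⁺ = {A} — none reach the full schema.
No other minimal superkey exists.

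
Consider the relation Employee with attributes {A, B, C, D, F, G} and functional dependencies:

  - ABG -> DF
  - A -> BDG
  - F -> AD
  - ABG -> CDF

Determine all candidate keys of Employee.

{A}; {F}

{A}⁺: A→BDG adds B, D, G; ABG→CDF adds C, F → {A, B, C, D, F, G}.
{F}⁺: F→AD adds A, D; A→BDG adds B, G; ABG→CDF adds C → {A, B, C, D, F, G}.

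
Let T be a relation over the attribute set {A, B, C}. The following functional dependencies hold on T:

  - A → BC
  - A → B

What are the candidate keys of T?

Attribute A never appears on the right-hand side of any dependency, so A must belong to every candidate key.
{A}⁺ = {A, B, C}, which is all of the schema, so {A} is the only candidate key.

{A}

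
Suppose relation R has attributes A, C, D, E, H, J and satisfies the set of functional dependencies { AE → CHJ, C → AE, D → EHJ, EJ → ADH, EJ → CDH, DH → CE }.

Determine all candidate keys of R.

{C}⁺: C→AE adds A, E; AE→CHJ adds H, J; EJ→ADH adds D → {A, C, D, E, H, J}.
{D}⁺: D→EHJ adds E, H, J; EJ→ADH adds A; EJ→CDH adds C → {A, C, D, E, H, J}.
{A, E}⁺: AE→CHJ adds C, H, J; EJ→ADH adds D → {A, C, D, E, H, J}.
{E, J}⁺: EJ→ADH adds A, D, H; EJ→CDH adds C → {A, C, D, E, H, J}.
Any other superkey contains one of these as a subset, so there are no further candidate keys.

{C}, {D}, {A, E}, {E, J}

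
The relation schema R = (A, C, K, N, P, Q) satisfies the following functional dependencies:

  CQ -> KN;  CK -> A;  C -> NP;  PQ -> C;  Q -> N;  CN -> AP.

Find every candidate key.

Attribute Q never appears on the right-hand side of any dependency, so Q must belong to every candidate key.
{Q}⁺ = {N, Q}, which is not all of the schema, so we must add further attributes.
{C, Q}⁺: CQ→KN adds K, N; CK→A adds A; C→NP adds P → {A, C, K, N, P, Q}.
{P, Q}⁺: PQ→C adds C; Q→N adds N; CN→AP adds A; CQ→KN adds K → {A, C, K, N, P, Q}.

{C, Q}; {P, Q}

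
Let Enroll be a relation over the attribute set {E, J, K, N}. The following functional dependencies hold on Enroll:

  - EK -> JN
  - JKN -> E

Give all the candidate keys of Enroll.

{E, K}, {J, K, N}

{E, K}⁺: EK→JN adds J, N → {E, J, K, N}.
{J, K, N}⁺: JKN→E adds E → {E, J, K, N}.
Any other superkey contains one of these as a subset, so there are no further candidate keys.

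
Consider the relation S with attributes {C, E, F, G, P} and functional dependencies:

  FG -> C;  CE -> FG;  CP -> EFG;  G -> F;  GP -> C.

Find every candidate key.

Attribute P never appears on the right-hand side of any dependency, so P must belong to every candidate key.
{P}⁺ = {P}, which is not all of the schema, so we must add further attributes.
{C, P}⁺: CP→EFG adds E, F, G → {C, E, F, G, P}. Minimal: {P}⁺ = {P}; {C}⁺ = {C} — none reach the full schema.
{G, P}⁺: G→F adds F; GP→C adds C; CP→EFG adds E → {C, E, F, G, P}. Minimal: {P}⁺ = {P}; {G}⁺ = {C, F, G} — none reach the full schema.

{C, P}, {G, P}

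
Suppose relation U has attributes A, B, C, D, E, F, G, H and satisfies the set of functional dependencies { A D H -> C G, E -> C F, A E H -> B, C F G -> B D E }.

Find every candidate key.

Attributes A, H never appear on any right-hand side, so every candidate key must contain {A, H}.
{A, H}⁺ = {A, H}, which is not all of the schema, so we must add further attributes.
{A, D, E, H}⁺: ADH→CG adds C, G; E→CF adds F; AEH→B adds B → {A, B, C, D, E, F, G, H}. Minimal: {D, E, H}⁺ = {C, D, E, F, H}; {A, E, H}⁺ = {A, B, C, E, F, H}; {A, D, H}⁺ = {A, C, D, G, H}; … — none reach the full schema.
{A, D, F, H}⁺: ADH→CG adds C, G; CFG→BDE adds B, E → {A, B, C, D, E, F, G, H}. Minimal: {D, F, H}⁺ = {D, F, H}; {A, F, H}⁺ = {A, F, H}; {A, D, H}⁺ = {A, C, D, G, H}; … — none reach the full schema.
{A, E, G, H}⁺: E→CF adds C, F; AEH→B adds B; CFG→BDE adds D → {A, B, C, D, E, F, G, H}. Minimal: {E, G, H}⁺ = {B, C, D, E, F, G, H}; {A, G, H}⁺ = {A, G, H}; {A, E, H}⁺ = {A, B, C, E, F, H}; … — none reach the full schema.
{A, C, F, G, H}⁺: CFG→BDE adds B, D, E → {A, B, C, D, E, F, G, H}. Minimal: {C, F, G, H}⁺ = {B, C, D, E, F, G, H}; {A, F, G, H}⁺ = {A, F, G, H}; {A, C, G, H}⁺ = {A, C, G, H}; … — none reach the full schema.

ADEH, ADFH, AEGH, ACFGH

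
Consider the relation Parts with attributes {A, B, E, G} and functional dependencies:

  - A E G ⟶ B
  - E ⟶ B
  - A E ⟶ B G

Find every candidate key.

{A, E}⁺: E→B adds B; AE→BG adds G → {A, B, E, G}. Minimal: {E}⁺ = {B, E}; {A}⁺ = {A} — none reach the full schema.

{A, E}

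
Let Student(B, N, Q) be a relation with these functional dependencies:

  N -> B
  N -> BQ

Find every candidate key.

Attribute N never appears on the right-hand side of any dependency, so N must belong to every candidate key.
{N}⁺ = {B, N, Q}, which is all of the schema, so {N} is the only candidate key.

{N}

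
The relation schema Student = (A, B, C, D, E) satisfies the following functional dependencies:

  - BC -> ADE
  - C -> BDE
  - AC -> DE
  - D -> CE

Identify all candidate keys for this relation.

{C}⁺: C→BDE adds B, D, E; BC→ADE adds A → {A, B, C, D, E}.
{D}⁺: D→CE adds C, E; C→BDE adds B; BC→ADE adds A → {A, B, C, D, E}.

{C}, {D}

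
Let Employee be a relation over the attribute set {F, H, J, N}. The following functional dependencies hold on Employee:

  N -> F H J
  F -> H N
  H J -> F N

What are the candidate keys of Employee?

(F), (N), (H, J)

{F}⁺: F→HN adds H, N; N→FHJ adds J → {F, H, J, N}.
{N}⁺: N→FHJ adds F, H, J → {F, H, J, N}.
{H, J}⁺: HJ→FN adds F, N → {F, H, J, N}.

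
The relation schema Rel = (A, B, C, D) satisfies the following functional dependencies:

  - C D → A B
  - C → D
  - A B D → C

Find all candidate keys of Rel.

{C}⁺: C→D adds D; CD→AB adds A, B → {A, B, C, D}.
{A, B, D}⁺: ABD→C adds C → {A, B, C, D}. Minimal: {B, D}⁺ = {B, D}; {A, D}⁺ = {A, D}; {A, B}⁺ = {A, B} — none reach the full schema.

{C}, {A, B, D}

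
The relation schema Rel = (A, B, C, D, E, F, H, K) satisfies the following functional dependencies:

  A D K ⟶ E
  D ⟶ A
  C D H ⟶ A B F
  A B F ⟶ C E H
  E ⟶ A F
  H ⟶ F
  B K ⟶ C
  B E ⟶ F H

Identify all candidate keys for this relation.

Attributes D, K never appear on any right-hand side, so every candidate key must contain {D, K}.
{D, K}⁺ = {A, D, E, F, K}, which is not all of the schema, so we must add further attributes.
{B, D, K}⁺: D→A adds A; BK→C adds C; ADK→E adds E; E→AF adds F; BE→FH adds H → {A, B, C, D, E, F, H, K}. Minimal: {D, K}⁺ = {A, D, E, F, K}; {B, K}⁺ = {B, C, K}; {B, D}⁺ = {A, B, D} — none reach the full schema.
{C, D, H, K}⁺: D→A adds A; CDH→ABF adds B, F; ABF→CEH adds E → {A, B, C, D, E, F, H, K}. Minimal: {D, H, K}⁺ = {A, D, E, F, H, K}; {C, H, K}⁺ = {C, F, H, K}; {C, D, K}⁺ = {A, C, D, E, F, K}; … — none reach the full schema.

{B, D, K}, {C, D, H, K}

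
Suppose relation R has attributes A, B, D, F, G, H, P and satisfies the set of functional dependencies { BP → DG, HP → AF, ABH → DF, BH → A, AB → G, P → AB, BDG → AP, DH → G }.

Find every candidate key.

Attribute H never appears on the right-hand side of any dependency, so H must belong to every candidate key.
{H}⁺ = {H}, which is not all of the schema, so we must add further attributes.
{B, H}⁺: BH→A adds A; AB→G adds G; ABH→DF adds D, F; BDG→AP adds P → {A, B, D, F, G, H, P}.
{H, P}⁺: HP→AF adds A, F; P→AB adds B; BP→DG adds D, G → {A, B, D, F, G, H, P}.

{B, H}, {H, P}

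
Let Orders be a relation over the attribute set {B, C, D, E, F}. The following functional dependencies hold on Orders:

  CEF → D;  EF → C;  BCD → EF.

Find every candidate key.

BCD; BEF

{B, C, D}⁺: BCD→EF adds E, F → {B, C, D, E, F}. Minimal: {C, D}⁺ = {C, D}; {B, D}⁺ = {B, D}; {B, C}⁺ = {B, C} — none reach the full schema.
{B, E, F}⁺: EF→C adds C; CEF→D adds D → {B, C, D, E, F}. Minimal: {E, F}⁺ = {C, D, E, F}; {B, F}⁺ = {B, F}; {B, E}⁺ = {B, E} — none reach the full schema.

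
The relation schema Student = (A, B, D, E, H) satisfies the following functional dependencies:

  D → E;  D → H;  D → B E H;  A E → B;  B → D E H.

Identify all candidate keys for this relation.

{A, B}⁺: B→DEH adds D, E, H → {A, B, D, E, H}. Minimal: {B}⁺ = {B, D, E, H}; {A}⁺ = {A} — none reach the full schema.
{A, D}⁺: D→E adds E; D→H adds H; D→BEH adds B → {A, B, D, E, H}. Minimal: {D}⁺ = {B, D, E, H}; {A}⁺ = {A} — none reach the full schema.
{A, E}⁺: AE→B adds B; B→DEH adds D, H → {A, B, D, E, H}. Minimal: {E}⁺ = {E}; {A}⁺ = {A} — none reach the full schema.
Any other superkey contains one of these as a subset, so there are no further candidate keys.

{A, B}; {A, D}; {A, E}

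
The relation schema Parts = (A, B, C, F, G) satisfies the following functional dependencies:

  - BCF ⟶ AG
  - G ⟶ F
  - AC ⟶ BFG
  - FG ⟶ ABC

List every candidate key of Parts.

G, AC, BCF

{G}⁺: G→F adds F; FG→ABC adds A, B, C → {A, B, C, F, G}.
{A, C}⁺: AC→BFG adds B, F, G → {A, B, C, F, G}. Minimal: {C}⁺ = {C}; {A}⁺ = {A} — none reach the full schema.
{B, C, F}⁺: BCF→AG adds A, G → {A, B, C, F, G}. Minimal: {C, F}⁺ = {C, F}; {B, F}⁺ = {B, F}; {B, C}⁺ = {B, C} — none reach the full schema.
Any other superkey contains one of these as a subset, so there are no further candidate keys.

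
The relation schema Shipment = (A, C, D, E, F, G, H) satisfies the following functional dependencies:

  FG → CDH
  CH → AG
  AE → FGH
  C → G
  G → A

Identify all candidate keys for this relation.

{A, E}⁺: AE→FGH adds F, G, H; FG→CDH adds C, D → {A, C, D, E, F, G, H}. Minimal: {E}⁺ = {E}; {A}⁺ = {A} — none reach the full schema.
{C, E}⁺: C→G adds G; G→A adds A; AE→FGH adds F, H; FG→CDH adds D → {A, C, D, E, F, G, H}. Minimal: {E}⁺ = {E}; {C}⁺ = {A, C, G} — none reach the full schema.
{E, G}⁺: G→A adds A; AE→FGH adds F, H; FG→CDH adds C, D → {A, C, D, E, F, G, H}. Minimal: {G}⁺ = {A, G}; {E}⁺ = {E} — none reach the full schema.

{A, E}, {C, E}, {E, G}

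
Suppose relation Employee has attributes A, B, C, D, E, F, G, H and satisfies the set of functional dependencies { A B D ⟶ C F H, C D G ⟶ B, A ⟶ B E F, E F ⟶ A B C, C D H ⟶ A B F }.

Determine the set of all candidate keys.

Attributes D, G never appear on any right-hand side, so every candidate key must contain {D, G}.
{D, G}⁺ = {D, G}, which is not all of the schema, so we must add further attributes.
{A, D, G}⁺: A→BEF adds B, E, F; EF→ABC adds C; ABD→CFH adds H → {A, B, C, D, E, F, G, H}.
{C, D, G, H}⁺: CDG→B adds B; CDH→ABF adds A, F; A→BEF adds E → {A, B, C, D, E, F, G, H}.
{D, E, F, G}⁺: EF→ABC adds A, B, C; ABD→CFH adds H → {A, B, C, D, E, F, G, H}.

{A, D, G}, {C, D, G, H}, {D, E, F, G}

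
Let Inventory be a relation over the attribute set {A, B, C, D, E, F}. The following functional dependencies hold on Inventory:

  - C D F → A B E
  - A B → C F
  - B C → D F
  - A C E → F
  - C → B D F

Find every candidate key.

{C}⁺: C→BDF adds B, D, F; CDF→ABE adds A, E → {A, B, C, D, E, F}.
{A, B}⁺: AB→CF adds C, F; BC→DF adds D; CDF→ABE adds E → {A, B, C, D, E, F}. Minimal: {B}⁺ = {B}; {A}⁺ = {A} — none reach the full schema.
Any other superkey contains one of these as a subset, so there are no further candidate keys.

C; AB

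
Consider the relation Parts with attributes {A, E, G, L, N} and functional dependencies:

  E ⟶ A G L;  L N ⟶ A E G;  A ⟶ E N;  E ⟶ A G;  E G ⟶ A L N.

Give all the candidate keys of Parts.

{A}⁺: A→EN adds E, N; E→AG adds G; EG→ALN adds L → {A, E, G, L, N}.
{E}⁺: E→AGL adds A, G, L; A→EN adds N → {A, E, G, L, N}.
{L, N}⁺: LN→AEG adds A, E, G → {A, E, G, L, N}.

A, E, LN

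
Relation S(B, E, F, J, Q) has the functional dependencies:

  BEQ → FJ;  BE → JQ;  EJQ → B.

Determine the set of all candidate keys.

{B, E}, {E, J, Q}

Attribute E never appears on the right-hand side of any dependency, so E must belong to every candidate key.
{E}⁺ = {E}, which is not all of the schema, so we must add further attributes.
{B, E}⁺: BE→JQ adds J, Q; BEQ→FJ adds F → {B, E, F, J, Q}. Minimal: {E}⁺ = {E}; {B}⁺ = {B} — none reach the full schema.
{E, J, Q}⁺: EJQ→B adds B; BEQ→FJ adds F → {B, E, F, J, Q}. Minimal: {J, Q}⁺ = {J, Q}; {E, Q}⁺ = {E, Q}; {E, J}⁺ = {E, J} — none reach the full schema.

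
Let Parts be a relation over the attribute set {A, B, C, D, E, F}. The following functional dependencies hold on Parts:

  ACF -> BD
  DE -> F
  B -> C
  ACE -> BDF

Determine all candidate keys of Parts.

Attributes A, E never appear on any right-hand side, so every candidate key must contain {A, E}.
{A, E}⁺ = {A, E}, which is not all of the schema, so we must add further attributes.
{A, B, E}⁺: B→C adds C; ACE→BDF adds D, F → {A, B, C, D, E, F}. Minimal: {B, E}⁺ = {B, C, E}; {A, E}⁺ = {A, E}; {A, B}⁺ = {A, B, C} — none reach the full schema.
{A, C, E}⁺: ACE→BDF adds B, D, F → {A, B, C, D, E, F}. Minimal: {C, E}⁺ = {C, E}; {A, E}⁺ = {A, E}; {A, C}⁺ = {A, C} — none reach the full schema.

(A, B, E); (A, C, E)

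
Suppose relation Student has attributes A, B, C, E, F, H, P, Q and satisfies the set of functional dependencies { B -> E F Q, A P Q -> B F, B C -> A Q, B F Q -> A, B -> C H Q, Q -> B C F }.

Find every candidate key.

Attribute P never appears on the right-hand side of any dependency, so P must belong to every candidate key.
{P}⁺ = {P}, which is not all of the schema, so we must add further attributes.
{B, P}⁺: B→EFQ adds E, F, Q; BFQ→A adds A; B→CHQ adds C, H → {A, B, C, E, F, H, P, Q}.
{P, Q}⁺: Q→BCF adds B, C, F; B→EFQ adds E; BC→AQ adds A; B→CHQ adds H → {A, B, C, E, F, H, P, Q}.

BP; PQ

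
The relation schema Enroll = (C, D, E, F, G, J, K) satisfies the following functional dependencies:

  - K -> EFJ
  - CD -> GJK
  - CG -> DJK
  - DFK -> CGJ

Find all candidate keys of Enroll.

(C, D); (C, G); (D, K)

{C, D}⁺: CD→GJK adds G, J, K; K→EFJ adds E, F → {C, D, E, F, G, J, K}. Minimal: {D}⁺ = {D}; {C}⁺ = {C} — none reach the full schema.
{C, G}⁺: CG→DJK adds D, J, K; K→EFJ adds E, F → {C, D, E, F, G, J, K}. Minimal: {G}⁺ = {G}; {C}⁺ = {C} — none reach the full schema.
{D, K}⁺: K→EFJ adds E, F, J; DFK→CGJ adds C, G → {C, D, E, F, G, J, K}. Minimal: {K}⁺ = {E, F, J, K}; {D}⁺ = {D} — none reach the full schema.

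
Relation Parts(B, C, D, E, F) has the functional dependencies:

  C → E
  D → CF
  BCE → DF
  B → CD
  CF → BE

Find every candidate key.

{B}⁺: B→CD adds C, D; C→E adds E; D→CF adds F → {B, C, D, E, F}.
{D}⁺: D→CF adds C, F; CF→BE adds B, E → {B, C, D, E, F}.
{C, F}⁺: C→E adds E; CF→BE adds B; BCE→DF adds D → {B, C, D, E, F}. Minimal: {F}⁺ = {F}; {C}⁺ = {C, E} — none reach the full schema.
Any other superkey contains one of these as a subset, so there are no further candidate keys.

{B}; {D}; {C, F}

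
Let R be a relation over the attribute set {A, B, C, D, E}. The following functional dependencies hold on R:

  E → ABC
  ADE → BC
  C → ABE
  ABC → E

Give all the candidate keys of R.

{C, D}, {D, E}

Attribute D never appears on the right-hand side of any dependency, so D must belong to every candidate key.
{D}⁺ = {D}, which is not all of the schema, so we must add further attributes.
{C, D}⁺: C→ABE adds A, B, E → {A, B, C, D, E}. Minimal: {D}⁺ = {D}; {C}⁺ = {A, B, C, E} — none reach the full schema.
{D, E}⁺: E→ABC adds A, B, C → {A, B, C, D, E}. Minimal: {E}⁺ = {A, B, C, E}; {D}⁺ = {D} — none reach the full schema.
Any other superkey contains one of these as a subset, so there are no further candidate keys.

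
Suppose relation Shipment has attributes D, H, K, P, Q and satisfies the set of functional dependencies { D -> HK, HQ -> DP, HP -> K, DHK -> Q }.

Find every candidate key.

{D}, {H, Q}

{D}⁺: D→HK adds H, K; DHK→Q adds Q; HQ→DP adds P → {D, H, K, P, Q}.
{H, Q}⁺: HQ→DP adds D, P; HP→K adds K → {D, H, K, P, Q}.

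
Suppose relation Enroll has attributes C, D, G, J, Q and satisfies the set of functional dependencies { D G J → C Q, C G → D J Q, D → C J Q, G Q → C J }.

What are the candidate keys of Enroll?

CG; DG; GQ

Attribute G never appears on the right-hand side of any dependency, so G must belong to every candidate key.
{G}⁺ = {G}, which is not all of the schema, so we must add further attributes.
{C, G}⁺: CG→DJQ adds D, J, Q → {C, D, G, J, Q}.
{D, G}⁺: D→CJQ adds C, J, Q → {C, D, G, J, Q}.
{G, Q}⁺: GQ→CJ adds C, J; CG→DJQ adds D → {C, D, G, J, Q}.
Any other superkey contains one of these as a subset, so there are no further candidate keys.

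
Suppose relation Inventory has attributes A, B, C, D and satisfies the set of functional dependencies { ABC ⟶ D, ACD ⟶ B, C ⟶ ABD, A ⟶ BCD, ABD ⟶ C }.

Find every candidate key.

A, C

{A}⁺: A→BCD adds B, C, D → {A, B, C, D}.
{C}⁺: C→ABD adds A, B, D → {A, B, C, D}.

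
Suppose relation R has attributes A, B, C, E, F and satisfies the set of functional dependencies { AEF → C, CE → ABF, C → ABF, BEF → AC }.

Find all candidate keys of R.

Attribute E never appears on the right-hand side of any dependency, so E must belong to every candidate key.
{E}⁺ = {E}, which is not all of the schema, so we must add further attributes.
{C, E}⁺: CE→ABF adds A, B, F → {A, B, C, E, F}. Minimal: {E}⁺ = {E}; {C}⁺ = {A, B, C, F} — none reach the full schema.
{A, E, F}⁺: AEF→C adds C; CE→ABF adds B → {A, B, C, E, F}. Minimal: {E, F}⁺ = {E, F}; {A, F}⁺ = {A, F}; {A, E}⁺ = {A, E} — none reach the full schema.
{B, E, F}⁺: BEF→AC adds A, C → {A, B, C, E, F}. Minimal: {E, F}⁺ = {E, F}; {B, F}⁺ = {B, F}; {B, E}⁺ = {B, E} — none reach the full schema.

{C, E}, {A, E, F}, {B, E, F}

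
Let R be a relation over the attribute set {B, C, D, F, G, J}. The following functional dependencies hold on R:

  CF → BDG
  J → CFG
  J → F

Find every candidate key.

{J}

Attribute J never appears on the right-hand side of any dependency, so J must belong to every candidate key.
{J}⁺ = {B, C, D, F, G, J}, which is all of the schema, so {J} is the only candidate key.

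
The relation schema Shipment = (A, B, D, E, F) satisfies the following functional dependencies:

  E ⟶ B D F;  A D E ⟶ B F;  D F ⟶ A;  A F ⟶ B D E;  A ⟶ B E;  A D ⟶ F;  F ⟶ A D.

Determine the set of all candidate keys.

{A}; {E}; {F}

{A}⁺: A→BE adds B, E; E→BDF adds D, F → {A, B, D, E, F}.
{E}⁺: E→BDF adds B, D, F; DF→A adds A → {A, B, D, E, F}.
{F}⁺: F→AD adds A, D; AF→BDE adds B, E → {A, B, D, E, F}.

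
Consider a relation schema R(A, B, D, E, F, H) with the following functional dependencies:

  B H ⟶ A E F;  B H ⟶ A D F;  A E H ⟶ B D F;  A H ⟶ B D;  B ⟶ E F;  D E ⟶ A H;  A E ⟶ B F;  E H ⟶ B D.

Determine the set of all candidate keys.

{A, H}⁺: AH→BD adds B, D; B→EF adds E, F → {A, B, D, E, F, H}.
{B, D}⁺: B→EF adds E, F; DE→AH adds A, H → {A, B, D, E, F, H}.
{B, H}⁺: BH→AEF adds A, E, F; BH→ADF adds D → {A, B, D, E, F, H}.
{D, E}⁺: DE→AH adds A, H; AE→BF adds B, F → {A, B, D, E, F, H}.
{E, H}⁺: EH→BD adds B, D; BH→AEF adds A, F → {A, B, D, E, F, H}.

(A, H), (B, D), (B, H), (D, E), (E, H)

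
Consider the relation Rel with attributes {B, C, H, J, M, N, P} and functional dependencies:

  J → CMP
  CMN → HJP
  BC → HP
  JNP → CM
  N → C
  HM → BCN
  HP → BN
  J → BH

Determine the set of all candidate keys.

{J}⁺: J→CMP adds C, M, P; J→BH adds B, H; HM→BCN adds N → {B, C, H, J, M, N, P}.
{H, M}⁺: HM→BCN adds B, C, N; CMN→HJP adds J, P → {B, C, H, J, M, N, P}. Minimal: {M}⁺ = {M}; {H}⁺ = {H} — none reach the full schema.
{M, N}⁺: N→C adds C; CMN→HJP adds H, J, P; HM→BCN adds B → {B, C, H, J, M, N, P}. Minimal: {N}⁺ = {C, N}; {M}⁺ = {M} — none reach the full schema.
{B, C, M}⁺: BC→HP adds H, P; HM→BCN adds N; CMN→HJP adds J → {B, C, H, J, M, N, P}. Minimal: {C, M}⁺ = {C, M}; {B, M}⁺ = {B, M}; {B, C}⁺ = {B, C, H, N, P} — none reach the full schema.
Any other superkey contains one of these as a subset, so there are no further candidate keys.

{J}, {H, M}, {M, N}, {B, C, M}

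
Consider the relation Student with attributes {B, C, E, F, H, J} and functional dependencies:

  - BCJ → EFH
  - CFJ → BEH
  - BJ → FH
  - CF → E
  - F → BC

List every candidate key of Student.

{B, J}; {F, J}

Attribute J never appears on the right-hand side of any dependency, so J must belong to every candidate key.
{J}⁺ = {J}, which is not all of the schema, so we must add further attributes.
{B, J}⁺: BJ→FH adds F, H; F→BC adds C; BCJ→EFH adds E → {B, C, E, F, H, J}. Minimal: {J}⁺ = {J}; {B}⁺ = {B} — none reach the full schema.
{F, J}⁺: F→BC adds B, C; BCJ→EFH adds E, H → {B, C, E, F, H, J}. Minimal: {J}⁺ = {J}; {F}⁺ = {B, C, E, F} — none reach the full schema.
Any other superkey contains one of these as a subset, so there are no further candidate keys.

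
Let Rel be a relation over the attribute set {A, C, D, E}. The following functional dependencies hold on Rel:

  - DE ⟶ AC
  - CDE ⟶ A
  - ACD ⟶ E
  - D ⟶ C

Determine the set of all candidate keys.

AD, DE

Attribute D never appears on the right-hand side of any dependency, so D must belong to every candidate key.
{D}⁺ = {C, D}, which is not all of the schema, so we must add further attributes.
{A, D}⁺: D→C adds C; ACD→E adds E → {A, C, D, E}. Minimal: {D}⁺ = {C, D}; {A}⁺ = {A} — none reach the full schema.
{D, E}⁺: DE→AC adds A, C → {A, C, D, E}. Minimal: {E}⁺ = {E}; {D}⁺ = {C, D} — none reach the full schema.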